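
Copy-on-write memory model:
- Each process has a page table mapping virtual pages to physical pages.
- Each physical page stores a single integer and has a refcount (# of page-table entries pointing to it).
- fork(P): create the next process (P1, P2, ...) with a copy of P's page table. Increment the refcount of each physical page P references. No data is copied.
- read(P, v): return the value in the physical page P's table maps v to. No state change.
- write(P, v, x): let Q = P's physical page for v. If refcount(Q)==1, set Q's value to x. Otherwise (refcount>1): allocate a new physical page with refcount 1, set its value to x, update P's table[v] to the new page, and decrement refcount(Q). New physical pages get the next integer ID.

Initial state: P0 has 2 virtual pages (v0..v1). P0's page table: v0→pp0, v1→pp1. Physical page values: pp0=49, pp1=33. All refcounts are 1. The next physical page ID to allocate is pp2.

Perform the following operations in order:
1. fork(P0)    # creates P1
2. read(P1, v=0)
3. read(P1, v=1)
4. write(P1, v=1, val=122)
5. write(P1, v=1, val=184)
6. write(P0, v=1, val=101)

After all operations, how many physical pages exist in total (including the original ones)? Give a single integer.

Answer: 3

Derivation:
Op 1: fork(P0) -> P1. 2 ppages; refcounts: pp0:2 pp1:2
Op 2: read(P1, v0) -> 49. No state change.
Op 3: read(P1, v1) -> 33. No state change.
Op 4: write(P1, v1, 122). refcount(pp1)=2>1 -> COPY to pp2. 3 ppages; refcounts: pp0:2 pp1:1 pp2:1
Op 5: write(P1, v1, 184). refcount(pp2)=1 -> write in place. 3 ppages; refcounts: pp0:2 pp1:1 pp2:1
Op 6: write(P0, v1, 101). refcount(pp1)=1 -> write in place. 3 ppages; refcounts: pp0:2 pp1:1 pp2:1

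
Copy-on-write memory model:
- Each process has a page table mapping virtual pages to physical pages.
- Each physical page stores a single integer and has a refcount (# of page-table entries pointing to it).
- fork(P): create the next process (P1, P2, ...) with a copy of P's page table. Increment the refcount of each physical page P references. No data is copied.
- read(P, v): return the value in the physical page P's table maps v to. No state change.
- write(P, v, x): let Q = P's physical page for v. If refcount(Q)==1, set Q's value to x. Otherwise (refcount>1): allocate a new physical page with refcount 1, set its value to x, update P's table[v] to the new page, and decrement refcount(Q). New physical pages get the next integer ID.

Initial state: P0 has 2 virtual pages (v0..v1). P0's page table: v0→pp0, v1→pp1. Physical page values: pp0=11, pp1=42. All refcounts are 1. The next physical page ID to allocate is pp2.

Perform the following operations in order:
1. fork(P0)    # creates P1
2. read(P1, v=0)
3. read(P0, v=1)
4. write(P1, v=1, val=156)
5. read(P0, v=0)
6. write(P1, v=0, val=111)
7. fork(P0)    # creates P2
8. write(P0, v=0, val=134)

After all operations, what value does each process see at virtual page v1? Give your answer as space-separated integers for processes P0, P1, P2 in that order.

Answer: 42 156 42

Derivation:
Op 1: fork(P0) -> P1. 2 ppages; refcounts: pp0:2 pp1:2
Op 2: read(P1, v0) -> 11. No state change.
Op 3: read(P0, v1) -> 42. No state change.
Op 4: write(P1, v1, 156). refcount(pp1)=2>1 -> COPY to pp2. 3 ppages; refcounts: pp0:2 pp1:1 pp2:1
Op 5: read(P0, v0) -> 11. No state change.
Op 6: write(P1, v0, 111). refcount(pp0)=2>1 -> COPY to pp3. 4 ppages; refcounts: pp0:1 pp1:1 pp2:1 pp3:1
Op 7: fork(P0) -> P2. 4 ppages; refcounts: pp0:2 pp1:2 pp2:1 pp3:1
Op 8: write(P0, v0, 134). refcount(pp0)=2>1 -> COPY to pp4. 5 ppages; refcounts: pp0:1 pp1:2 pp2:1 pp3:1 pp4:1
P0: v1 -> pp1 = 42
P1: v1 -> pp2 = 156
P2: v1 -> pp1 = 42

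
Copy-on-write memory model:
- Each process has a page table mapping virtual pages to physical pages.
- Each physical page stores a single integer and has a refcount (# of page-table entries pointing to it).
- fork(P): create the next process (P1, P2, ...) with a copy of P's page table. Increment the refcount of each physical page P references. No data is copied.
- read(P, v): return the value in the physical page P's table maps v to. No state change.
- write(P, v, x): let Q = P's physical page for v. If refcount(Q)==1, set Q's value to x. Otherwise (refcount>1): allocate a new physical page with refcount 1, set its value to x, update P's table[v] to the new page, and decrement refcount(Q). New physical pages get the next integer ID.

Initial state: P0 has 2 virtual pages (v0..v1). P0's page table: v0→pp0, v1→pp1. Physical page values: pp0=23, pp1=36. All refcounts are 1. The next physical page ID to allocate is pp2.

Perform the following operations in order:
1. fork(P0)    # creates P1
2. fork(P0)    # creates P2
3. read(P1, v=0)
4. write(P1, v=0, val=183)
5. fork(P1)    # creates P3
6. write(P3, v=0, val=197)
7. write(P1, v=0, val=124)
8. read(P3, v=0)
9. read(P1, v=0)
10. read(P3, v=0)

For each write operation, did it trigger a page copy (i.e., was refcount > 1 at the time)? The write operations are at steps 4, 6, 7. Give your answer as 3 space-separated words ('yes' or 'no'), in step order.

Op 1: fork(P0) -> P1. 2 ppages; refcounts: pp0:2 pp1:2
Op 2: fork(P0) -> P2. 2 ppages; refcounts: pp0:3 pp1:3
Op 3: read(P1, v0) -> 23. No state change.
Op 4: write(P1, v0, 183). refcount(pp0)=3>1 -> COPY to pp2. 3 ppages; refcounts: pp0:2 pp1:3 pp2:1
Op 5: fork(P1) -> P3. 3 ppages; refcounts: pp0:2 pp1:4 pp2:2
Op 6: write(P3, v0, 197). refcount(pp2)=2>1 -> COPY to pp3. 4 ppages; refcounts: pp0:2 pp1:4 pp2:1 pp3:1
Op 7: write(P1, v0, 124). refcount(pp2)=1 -> write in place. 4 ppages; refcounts: pp0:2 pp1:4 pp2:1 pp3:1
Op 8: read(P3, v0) -> 197. No state change.
Op 9: read(P1, v0) -> 124. No state change.
Op 10: read(P3, v0) -> 197. No state change.

yes yes no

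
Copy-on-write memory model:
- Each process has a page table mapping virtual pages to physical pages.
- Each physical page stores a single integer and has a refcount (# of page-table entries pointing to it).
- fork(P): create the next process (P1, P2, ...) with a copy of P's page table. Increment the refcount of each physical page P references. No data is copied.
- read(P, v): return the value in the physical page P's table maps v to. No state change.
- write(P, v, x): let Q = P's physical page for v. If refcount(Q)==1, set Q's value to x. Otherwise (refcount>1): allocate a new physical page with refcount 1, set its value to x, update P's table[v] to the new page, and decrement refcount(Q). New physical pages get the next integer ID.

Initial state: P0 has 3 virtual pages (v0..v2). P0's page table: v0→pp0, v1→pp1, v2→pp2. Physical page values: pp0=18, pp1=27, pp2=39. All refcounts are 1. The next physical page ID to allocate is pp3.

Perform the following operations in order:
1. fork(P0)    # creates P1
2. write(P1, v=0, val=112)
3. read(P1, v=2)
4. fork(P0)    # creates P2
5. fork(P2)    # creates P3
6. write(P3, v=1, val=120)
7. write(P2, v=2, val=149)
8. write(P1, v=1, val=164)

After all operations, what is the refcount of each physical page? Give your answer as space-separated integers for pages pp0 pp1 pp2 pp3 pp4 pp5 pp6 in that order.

Answer: 3 2 3 1 1 1 1

Derivation:
Op 1: fork(P0) -> P1. 3 ppages; refcounts: pp0:2 pp1:2 pp2:2
Op 2: write(P1, v0, 112). refcount(pp0)=2>1 -> COPY to pp3. 4 ppages; refcounts: pp0:1 pp1:2 pp2:2 pp3:1
Op 3: read(P1, v2) -> 39. No state change.
Op 4: fork(P0) -> P2. 4 ppages; refcounts: pp0:2 pp1:3 pp2:3 pp3:1
Op 5: fork(P2) -> P3. 4 ppages; refcounts: pp0:3 pp1:4 pp2:4 pp3:1
Op 6: write(P3, v1, 120). refcount(pp1)=4>1 -> COPY to pp4. 5 ppages; refcounts: pp0:3 pp1:3 pp2:4 pp3:1 pp4:1
Op 7: write(P2, v2, 149). refcount(pp2)=4>1 -> COPY to pp5. 6 ppages; refcounts: pp0:3 pp1:3 pp2:3 pp3:1 pp4:1 pp5:1
Op 8: write(P1, v1, 164). refcount(pp1)=3>1 -> COPY to pp6. 7 ppages; refcounts: pp0:3 pp1:2 pp2:3 pp3:1 pp4:1 pp5:1 pp6:1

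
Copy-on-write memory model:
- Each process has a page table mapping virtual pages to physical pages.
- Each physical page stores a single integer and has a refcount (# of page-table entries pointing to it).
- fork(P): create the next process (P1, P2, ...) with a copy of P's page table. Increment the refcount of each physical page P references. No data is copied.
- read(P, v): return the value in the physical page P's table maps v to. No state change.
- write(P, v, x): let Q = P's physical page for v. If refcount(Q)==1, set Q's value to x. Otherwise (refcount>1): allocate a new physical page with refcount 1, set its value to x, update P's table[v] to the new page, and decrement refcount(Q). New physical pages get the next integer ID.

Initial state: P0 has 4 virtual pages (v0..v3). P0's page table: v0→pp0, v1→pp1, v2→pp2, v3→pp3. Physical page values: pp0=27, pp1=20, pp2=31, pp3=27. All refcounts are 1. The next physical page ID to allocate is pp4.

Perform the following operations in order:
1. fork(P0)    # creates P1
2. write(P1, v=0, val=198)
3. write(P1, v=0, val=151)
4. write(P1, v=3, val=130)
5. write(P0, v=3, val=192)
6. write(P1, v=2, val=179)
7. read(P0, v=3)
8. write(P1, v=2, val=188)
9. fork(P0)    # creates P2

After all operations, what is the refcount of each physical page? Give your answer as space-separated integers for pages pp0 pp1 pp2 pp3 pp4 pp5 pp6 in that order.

Answer: 2 3 2 2 1 1 1

Derivation:
Op 1: fork(P0) -> P1. 4 ppages; refcounts: pp0:2 pp1:2 pp2:2 pp3:2
Op 2: write(P1, v0, 198). refcount(pp0)=2>1 -> COPY to pp4. 5 ppages; refcounts: pp0:1 pp1:2 pp2:2 pp3:2 pp4:1
Op 3: write(P1, v0, 151). refcount(pp4)=1 -> write in place. 5 ppages; refcounts: pp0:1 pp1:2 pp2:2 pp3:2 pp4:1
Op 4: write(P1, v3, 130). refcount(pp3)=2>1 -> COPY to pp5. 6 ppages; refcounts: pp0:1 pp1:2 pp2:2 pp3:1 pp4:1 pp5:1
Op 5: write(P0, v3, 192). refcount(pp3)=1 -> write in place. 6 ppages; refcounts: pp0:1 pp1:2 pp2:2 pp3:1 pp4:1 pp5:1
Op 6: write(P1, v2, 179). refcount(pp2)=2>1 -> COPY to pp6. 7 ppages; refcounts: pp0:1 pp1:2 pp2:1 pp3:1 pp4:1 pp5:1 pp6:1
Op 7: read(P0, v3) -> 192. No state change.
Op 8: write(P1, v2, 188). refcount(pp6)=1 -> write in place. 7 ppages; refcounts: pp0:1 pp1:2 pp2:1 pp3:1 pp4:1 pp5:1 pp6:1
Op 9: fork(P0) -> P2. 7 ppages; refcounts: pp0:2 pp1:3 pp2:2 pp3:2 pp4:1 pp5:1 pp6:1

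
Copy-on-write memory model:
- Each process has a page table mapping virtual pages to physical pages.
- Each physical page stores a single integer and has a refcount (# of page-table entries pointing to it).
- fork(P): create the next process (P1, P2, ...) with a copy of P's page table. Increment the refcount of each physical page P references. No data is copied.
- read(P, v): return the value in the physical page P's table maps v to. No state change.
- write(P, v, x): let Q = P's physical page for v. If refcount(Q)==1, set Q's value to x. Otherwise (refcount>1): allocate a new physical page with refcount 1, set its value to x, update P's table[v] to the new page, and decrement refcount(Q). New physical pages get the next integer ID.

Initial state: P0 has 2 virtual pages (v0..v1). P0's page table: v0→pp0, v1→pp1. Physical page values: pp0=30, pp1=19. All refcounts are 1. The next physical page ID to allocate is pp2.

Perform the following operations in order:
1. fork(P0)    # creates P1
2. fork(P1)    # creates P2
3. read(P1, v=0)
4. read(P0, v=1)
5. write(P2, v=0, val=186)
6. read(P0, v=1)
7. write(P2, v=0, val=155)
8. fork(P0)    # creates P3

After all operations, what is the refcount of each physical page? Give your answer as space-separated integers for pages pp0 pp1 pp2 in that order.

Op 1: fork(P0) -> P1. 2 ppages; refcounts: pp0:2 pp1:2
Op 2: fork(P1) -> P2. 2 ppages; refcounts: pp0:3 pp1:3
Op 3: read(P1, v0) -> 30. No state change.
Op 4: read(P0, v1) -> 19. No state change.
Op 5: write(P2, v0, 186). refcount(pp0)=3>1 -> COPY to pp2. 3 ppages; refcounts: pp0:2 pp1:3 pp2:1
Op 6: read(P0, v1) -> 19. No state change.
Op 7: write(P2, v0, 155). refcount(pp2)=1 -> write in place. 3 ppages; refcounts: pp0:2 pp1:3 pp2:1
Op 8: fork(P0) -> P3. 3 ppages; refcounts: pp0:3 pp1:4 pp2:1

Answer: 3 4 1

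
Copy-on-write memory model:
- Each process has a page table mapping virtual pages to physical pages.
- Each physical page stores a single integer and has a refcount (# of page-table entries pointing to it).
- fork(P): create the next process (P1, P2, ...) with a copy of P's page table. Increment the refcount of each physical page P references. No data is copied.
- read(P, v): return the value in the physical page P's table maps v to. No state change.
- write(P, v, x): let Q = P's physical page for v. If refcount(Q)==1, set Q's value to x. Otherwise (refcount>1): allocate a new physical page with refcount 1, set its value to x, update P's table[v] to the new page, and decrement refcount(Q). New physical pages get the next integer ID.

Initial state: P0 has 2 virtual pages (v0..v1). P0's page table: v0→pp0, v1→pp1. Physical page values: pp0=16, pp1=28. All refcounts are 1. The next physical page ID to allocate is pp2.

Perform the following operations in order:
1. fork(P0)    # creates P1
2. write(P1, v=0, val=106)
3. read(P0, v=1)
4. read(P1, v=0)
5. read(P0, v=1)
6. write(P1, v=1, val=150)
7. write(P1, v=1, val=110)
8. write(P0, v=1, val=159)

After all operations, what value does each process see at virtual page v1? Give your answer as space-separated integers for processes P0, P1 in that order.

Answer: 159 110

Derivation:
Op 1: fork(P0) -> P1. 2 ppages; refcounts: pp0:2 pp1:2
Op 2: write(P1, v0, 106). refcount(pp0)=2>1 -> COPY to pp2. 3 ppages; refcounts: pp0:1 pp1:2 pp2:1
Op 3: read(P0, v1) -> 28. No state change.
Op 4: read(P1, v0) -> 106. No state change.
Op 5: read(P0, v1) -> 28. No state change.
Op 6: write(P1, v1, 150). refcount(pp1)=2>1 -> COPY to pp3. 4 ppages; refcounts: pp0:1 pp1:1 pp2:1 pp3:1
Op 7: write(P1, v1, 110). refcount(pp3)=1 -> write in place. 4 ppages; refcounts: pp0:1 pp1:1 pp2:1 pp3:1
Op 8: write(P0, v1, 159). refcount(pp1)=1 -> write in place. 4 ppages; refcounts: pp0:1 pp1:1 pp2:1 pp3:1
P0: v1 -> pp1 = 159
P1: v1 -> pp3 = 110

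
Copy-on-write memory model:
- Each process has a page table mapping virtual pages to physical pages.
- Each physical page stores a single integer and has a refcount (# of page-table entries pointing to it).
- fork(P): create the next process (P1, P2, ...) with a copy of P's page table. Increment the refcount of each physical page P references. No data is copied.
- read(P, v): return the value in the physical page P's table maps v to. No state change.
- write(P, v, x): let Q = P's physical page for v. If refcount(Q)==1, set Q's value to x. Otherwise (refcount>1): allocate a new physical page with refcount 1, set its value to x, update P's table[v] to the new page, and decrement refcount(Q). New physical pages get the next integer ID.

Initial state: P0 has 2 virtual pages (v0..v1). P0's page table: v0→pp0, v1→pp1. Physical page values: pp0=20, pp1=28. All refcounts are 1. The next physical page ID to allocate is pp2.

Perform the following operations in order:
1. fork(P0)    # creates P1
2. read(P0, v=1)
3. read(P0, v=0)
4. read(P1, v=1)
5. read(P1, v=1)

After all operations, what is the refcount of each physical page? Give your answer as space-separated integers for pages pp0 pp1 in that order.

Answer: 2 2

Derivation:
Op 1: fork(P0) -> P1. 2 ppages; refcounts: pp0:2 pp1:2
Op 2: read(P0, v1) -> 28. No state change.
Op 3: read(P0, v0) -> 20. No state change.
Op 4: read(P1, v1) -> 28. No state change.
Op 5: read(P1, v1) -> 28. No state change.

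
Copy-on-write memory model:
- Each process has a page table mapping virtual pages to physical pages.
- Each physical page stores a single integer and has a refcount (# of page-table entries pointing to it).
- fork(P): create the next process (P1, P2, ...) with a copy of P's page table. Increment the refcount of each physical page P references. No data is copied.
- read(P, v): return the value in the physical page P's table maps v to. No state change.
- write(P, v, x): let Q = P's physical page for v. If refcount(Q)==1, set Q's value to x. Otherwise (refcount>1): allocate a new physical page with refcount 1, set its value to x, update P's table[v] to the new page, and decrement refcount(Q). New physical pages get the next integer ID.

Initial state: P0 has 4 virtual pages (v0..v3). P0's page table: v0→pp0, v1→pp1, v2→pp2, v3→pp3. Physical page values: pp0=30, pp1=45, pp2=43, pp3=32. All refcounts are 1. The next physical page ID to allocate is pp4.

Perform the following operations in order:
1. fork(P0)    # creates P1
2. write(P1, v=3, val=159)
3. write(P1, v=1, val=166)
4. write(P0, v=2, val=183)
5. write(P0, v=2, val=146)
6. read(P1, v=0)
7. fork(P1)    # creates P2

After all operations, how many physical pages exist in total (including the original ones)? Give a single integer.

Op 1: fork(P0) -> P1. 4 ppages; refcounts: pp0:2 pp1:2 pp2:2 pp3:2
Op 2: write(P1, v3, 159). refcount(pp3)=2>1 -> COPY to pp4. 5 ppages; refcounts: pp0:2 pp1:2 pp2:2 pp3:1 pp4:1
Op 3: write(P1, v1, 166). refcount(pp1)=2>1 -> COPY to pp5. 6 ppages; refcounts: pp0:2 pp1:1 pp2:2 pp3:1 pp4:1 pp5:1
Op 4: write(P0, v2, 183). refcount(pp2)=2>1 -> COPY to pp6. 7 ppages; refcounts: pp0:2 pp1:1 pp2:1 pp3:1 pp4:1 pp5:1 pp6:1
Op 5: write(P0, v2, 146). refcount(pp6)=1 -> write in place. 7 ppages; refcounts: pp0:2 pp1:1 pp2:1 pp3:1 pp4:1 pp5:1 pp6:1
Op 6: read(P1, v0) -> 30. No state change.
Op 7: fork(P1) -> P2. 7 ppages; refcounts: pp0:3 pp1:1 pp2:2 pp3:1 pp4:2 pp5:2 pp6:1

Answer: 7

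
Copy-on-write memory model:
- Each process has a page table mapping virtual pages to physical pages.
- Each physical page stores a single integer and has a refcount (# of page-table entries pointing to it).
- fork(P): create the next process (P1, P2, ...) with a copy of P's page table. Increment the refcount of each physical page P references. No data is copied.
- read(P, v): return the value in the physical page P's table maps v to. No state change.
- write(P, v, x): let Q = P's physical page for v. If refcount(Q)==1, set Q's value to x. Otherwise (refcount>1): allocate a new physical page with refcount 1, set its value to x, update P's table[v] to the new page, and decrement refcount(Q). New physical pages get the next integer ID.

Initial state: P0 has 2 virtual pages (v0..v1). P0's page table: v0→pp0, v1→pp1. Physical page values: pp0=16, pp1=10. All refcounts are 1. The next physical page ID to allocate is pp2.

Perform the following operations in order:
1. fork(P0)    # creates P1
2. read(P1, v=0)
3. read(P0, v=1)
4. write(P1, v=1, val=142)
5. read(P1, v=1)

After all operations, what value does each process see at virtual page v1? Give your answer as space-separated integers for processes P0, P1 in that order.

Answer: 10 142

Derivation:
Op 1: fork(P0) -> P1. 2 ppages; refcounts: pp0:2 pp1:2
Op 2: read(P1, v0) -> 16. No state change.
Op 3: read(P0, v1) -> 10. No state change.
Op 4: write(P1, v1, 142). refcount(pp1)=2>1 -> COPY to pp2. 3 ppages; refcounts: pp0:2 pp1:1 pp2:1
Op 5: read(P1, v1) -> 142. No state change.
P0: v1 -> pp1 = 10
P1: v1 -> pp2 = 142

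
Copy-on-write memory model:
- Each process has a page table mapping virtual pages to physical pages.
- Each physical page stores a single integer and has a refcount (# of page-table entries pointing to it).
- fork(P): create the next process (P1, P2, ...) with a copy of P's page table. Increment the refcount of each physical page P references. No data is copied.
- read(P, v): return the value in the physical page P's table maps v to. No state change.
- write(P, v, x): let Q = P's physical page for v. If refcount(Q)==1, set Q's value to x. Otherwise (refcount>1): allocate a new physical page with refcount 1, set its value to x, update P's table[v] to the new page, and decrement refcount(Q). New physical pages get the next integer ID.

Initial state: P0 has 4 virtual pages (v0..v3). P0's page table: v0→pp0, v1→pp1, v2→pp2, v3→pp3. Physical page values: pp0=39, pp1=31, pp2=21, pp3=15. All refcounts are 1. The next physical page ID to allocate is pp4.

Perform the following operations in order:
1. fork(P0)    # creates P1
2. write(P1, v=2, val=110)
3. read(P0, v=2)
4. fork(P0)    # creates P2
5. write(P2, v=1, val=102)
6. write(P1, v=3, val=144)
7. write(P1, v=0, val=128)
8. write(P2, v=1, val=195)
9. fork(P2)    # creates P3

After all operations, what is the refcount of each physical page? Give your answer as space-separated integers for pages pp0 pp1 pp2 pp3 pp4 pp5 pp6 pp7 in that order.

Op 1: fork(P0) -> P1. 4 ppages; refcounts: pp0:2 pp1:2 pp2:2 pp3:2
Op 2: write(P1, v2, 110). refcount(pp2)=2>1 -> COPY to pp4. 5 ppages; refcounts: pp0:2 pp1:2 pp2:1 pp3:2 pp4:1
Op 3: read(P0, v2) -> 21. No state change.
Op 4: fork(P0) -> P2. 5 ppages; refcounts: pp0:3 pp1:3 pp2:2 pp3:3 pp4:1
Op 5: write(P2, v1, 102). refcount(pp1)=3>1 -> COPY to pp5. 6 ppages; refcounts: pp0:3 pp1:2 pp2:2 pp3:3 pp4:1 pp5:1
Op 6: write(P1, v3, 144). refcount(pp3)=3>1 -> COPY to pp6. 7 ppages; refcounts: pp0:3 pp1:2 pp2:2 pp3:2 pp4:1 pp5:1 pp6:1
Op 7: write(P1, v0, 128). refcount(pp0)=3>1 -> COPY to pp7. 8 ppages; refcounts: pp0:2 pp1:2 pp2:2 pp3:2 pp4:1 pp5:1 pp6:1 pp7:1
Op 8: write(P2, v1, 195). refcount(pp5)=1 -> write in place. 8 ppages; refcounts: pp0:2 pp1:2 pp2:2 pp3:2 pp4:1 pp5:1 pp6:1 pp7:1
Op 9: fork(P2) -> P3. 8 ppages; refcounts: pp0:3 pp1:2 pp2:3 pp3:3 pp4:1 pp5:2 pp6:1 pp7:1

Answer: 3 2 3 3 1 2 1 1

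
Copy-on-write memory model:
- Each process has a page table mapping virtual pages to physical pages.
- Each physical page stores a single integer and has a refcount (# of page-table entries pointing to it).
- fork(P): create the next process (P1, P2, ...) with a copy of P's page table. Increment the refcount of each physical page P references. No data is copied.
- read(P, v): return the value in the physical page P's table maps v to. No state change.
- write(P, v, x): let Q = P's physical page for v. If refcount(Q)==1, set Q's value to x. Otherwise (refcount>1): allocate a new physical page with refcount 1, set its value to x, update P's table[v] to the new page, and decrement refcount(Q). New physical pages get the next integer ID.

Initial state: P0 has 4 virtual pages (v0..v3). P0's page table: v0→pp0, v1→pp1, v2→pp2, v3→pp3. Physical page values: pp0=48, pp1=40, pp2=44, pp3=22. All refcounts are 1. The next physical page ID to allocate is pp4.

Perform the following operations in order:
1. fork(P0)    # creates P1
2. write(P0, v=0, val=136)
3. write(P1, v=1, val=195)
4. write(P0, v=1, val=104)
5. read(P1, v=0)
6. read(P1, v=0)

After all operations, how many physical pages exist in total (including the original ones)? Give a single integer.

Op 1: fork(P0) -> P1. 4 ppages; refcounts: pp0:2 pp1:2 pp2:2 pp3:2
Op 2: write(P0, v0, 136). refcount(pp0)=2>1 -> COPY to pp4. 5 ppages; refcounts: pp0:1 pp1:2 pp2:2 pp3:2 pp4:1
Op 3: write(P1, v1, 195). refcount(pp1)=2>1 -> COPY to pp5. 6 ppages; refcounts: pp0:1 pp1:1 pp2:2 pp3:2 pp4:1 pp5:1
Op 4: write(P0, v1, 104). refcount(pp1)=1 -> write in place. 6 ppages; refcounts: pp0:1 pp1:1 pp2:2 pp3:2 pp4:1 pp5:1
Op 5: read(P1, v0) -> 48. No state change.
Op 6: read(P1, v0) -> 48. No state change.

Answer: 6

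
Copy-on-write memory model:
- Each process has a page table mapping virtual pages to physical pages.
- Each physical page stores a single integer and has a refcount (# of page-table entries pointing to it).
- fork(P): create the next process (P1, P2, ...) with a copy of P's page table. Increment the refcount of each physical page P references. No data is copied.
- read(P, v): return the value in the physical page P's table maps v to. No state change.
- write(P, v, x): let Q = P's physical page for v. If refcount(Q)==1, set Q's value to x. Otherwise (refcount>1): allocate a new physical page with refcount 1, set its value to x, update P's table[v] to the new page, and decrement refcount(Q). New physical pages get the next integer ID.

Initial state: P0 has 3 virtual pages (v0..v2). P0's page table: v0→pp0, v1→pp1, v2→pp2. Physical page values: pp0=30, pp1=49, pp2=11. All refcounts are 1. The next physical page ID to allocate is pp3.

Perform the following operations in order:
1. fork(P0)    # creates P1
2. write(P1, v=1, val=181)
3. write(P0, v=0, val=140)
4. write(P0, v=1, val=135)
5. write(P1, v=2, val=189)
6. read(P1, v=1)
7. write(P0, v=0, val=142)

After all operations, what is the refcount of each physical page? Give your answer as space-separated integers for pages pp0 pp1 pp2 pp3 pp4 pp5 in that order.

Op 1: fork(P0) -> P1. 3 ppages; refcounts: pp0:2 pp1:2 pp2:2
Op 2: write(P1, v1, 181). refcount(pp1)=2>1 -> COPY to pp3. 4 ppages; refcounts: pp0:2 pp1:1 pp2:2 pp3:1
Op 3: write(P0, v0, 140). refcount(pp0)=2>1 -> COPY to pp4. 5 ppages; refcounts: pp0:1 pp1:1 pp2:2 pp3:1 pp4:1
Op 4: write(P0, v1, 135). refcount(pp1)=1 -> write in place. 5 ppages; refcounts: pp0:1 pp1:1 pp2:2 pp3:1 pp4:1
Op 5: write(P1, v2, 189). refcount(pp2)=2>1 -> COPY to pp5. 6 ppages; refcounts: pp0:1 pp1:1 pp2:1 pp3:1 pp4:1 pp5:1
Op 6: read(P1, v1) -> 181. No state change.
Op 7: write(P0, v0, 142). refcount(pp4)=1 -> write in place. 6 ppages; refcounts: pp0:1 pp1:1 pp2:1 pp3:1 pp4:1 pp5:1

Answer: 1 1 1 1 1 1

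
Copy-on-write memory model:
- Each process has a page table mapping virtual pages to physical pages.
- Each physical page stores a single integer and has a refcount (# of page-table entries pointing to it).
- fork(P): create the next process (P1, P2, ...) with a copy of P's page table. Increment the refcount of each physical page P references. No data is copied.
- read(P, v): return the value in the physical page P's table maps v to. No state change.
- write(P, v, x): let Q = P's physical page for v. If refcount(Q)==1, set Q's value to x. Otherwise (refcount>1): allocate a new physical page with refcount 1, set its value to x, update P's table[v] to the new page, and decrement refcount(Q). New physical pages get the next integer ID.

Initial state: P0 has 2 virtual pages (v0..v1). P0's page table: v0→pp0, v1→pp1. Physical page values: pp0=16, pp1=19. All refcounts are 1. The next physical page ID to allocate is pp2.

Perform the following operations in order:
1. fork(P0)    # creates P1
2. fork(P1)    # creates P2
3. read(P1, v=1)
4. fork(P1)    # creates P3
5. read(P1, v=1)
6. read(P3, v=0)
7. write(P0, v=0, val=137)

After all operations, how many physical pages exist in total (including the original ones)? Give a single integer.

Answer: 3

Derivation:
Op 1: fork(P0) -> P1. 2 ppages; refcounts: pp0:2 pp1:2
Op 2: fork(P1) -> P2. 2 ppages; refcounts: pp0:3 pp1:3
Op 3: read(P1, v1) -> 19. No state change.
Op 4: fork(P1) -> P3. 2 ppages; refcounts: pp0:4 pp1:4
Op 5: read(P1, v1) -> 19. No state change.
Op 6: read(P3, v0) -> 16. No state change.
Op 7: write(P0, v0, 137). refcount(pp0)=4>1 -> COPY to pp2. 3 ppages; refcounts: pp0:3 pp1:4 pp2:1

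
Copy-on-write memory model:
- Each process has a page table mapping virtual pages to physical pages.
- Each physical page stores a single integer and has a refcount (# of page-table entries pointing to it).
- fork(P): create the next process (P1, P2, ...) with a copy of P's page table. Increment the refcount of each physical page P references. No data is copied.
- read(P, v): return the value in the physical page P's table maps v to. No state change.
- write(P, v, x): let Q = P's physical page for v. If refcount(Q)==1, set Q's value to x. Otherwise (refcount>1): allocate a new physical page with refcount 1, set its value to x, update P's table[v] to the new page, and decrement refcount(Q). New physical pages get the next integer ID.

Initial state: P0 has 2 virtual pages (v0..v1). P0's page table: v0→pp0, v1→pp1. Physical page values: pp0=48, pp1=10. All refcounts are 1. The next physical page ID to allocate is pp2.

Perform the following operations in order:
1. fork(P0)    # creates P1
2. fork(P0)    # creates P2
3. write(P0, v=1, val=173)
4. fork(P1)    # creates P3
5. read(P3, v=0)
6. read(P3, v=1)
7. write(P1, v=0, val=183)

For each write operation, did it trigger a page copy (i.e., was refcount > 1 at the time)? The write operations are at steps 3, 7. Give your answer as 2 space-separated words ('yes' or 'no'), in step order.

Op 1: fork(P0) -> P1. 2 ppages; refcounts: pp0:2 pp1:2
Op 2: fork(P0) -> P2. 2 ppages; refcounts: pp0:3 pp1:3
Op 3: write(P0, v1, 173). refcount(pp1)=3>1 -> COPY to pp2. 3 ppages; refcounts: pp0:3 pp1:2 pp2:1
Op 4: fork(P1) -> P3. 3 ppages; refcounts: pp0:4 pp1:3 pp2:1
Op 5: read(P3, v0) -> 48. No state change.
Op 6: read(P3, v1) -> 10. No state change.
Op 7: write(P1, v0, 183). refcount(pp0)=4>1 -> COPY to pp3. 4 ppages; refcounts: pp0:3 pp1:3 pp2:1 pp3:1

yes yes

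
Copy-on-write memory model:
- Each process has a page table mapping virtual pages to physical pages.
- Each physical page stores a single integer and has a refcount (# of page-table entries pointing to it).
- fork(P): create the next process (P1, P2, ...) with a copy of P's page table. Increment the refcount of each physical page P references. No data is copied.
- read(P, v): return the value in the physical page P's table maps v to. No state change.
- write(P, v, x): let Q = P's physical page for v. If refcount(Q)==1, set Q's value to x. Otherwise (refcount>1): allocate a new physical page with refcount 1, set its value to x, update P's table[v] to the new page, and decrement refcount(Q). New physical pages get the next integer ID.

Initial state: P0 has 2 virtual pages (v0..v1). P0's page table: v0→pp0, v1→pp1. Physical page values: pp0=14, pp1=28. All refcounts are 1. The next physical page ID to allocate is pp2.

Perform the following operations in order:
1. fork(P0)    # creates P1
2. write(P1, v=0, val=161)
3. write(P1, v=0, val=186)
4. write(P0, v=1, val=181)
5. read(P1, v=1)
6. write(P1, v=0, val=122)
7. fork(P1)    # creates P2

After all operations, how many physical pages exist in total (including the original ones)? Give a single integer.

Op 1: fork(P0) -> P1. 2 ppages; refcounts: pp0:2 pp1:2
Op 2: write(P1, v0, 161). refcount(pp0)=2>1 -> COPY to pp2. 3 ppages; refcounts: pp0:1 pp1:2 pp2:1
Op 3: write(P1, v0, 186). refcount(pp2)=1 -> write in place. 3 ppages; refcounts: pp0:1 pp1:2 pp2:1
Op 4: write(P0, v1, 181). refcount(pp1)=2>1 -> COPY to pp3. 4 ppages; refcounts: pp0:1 pp1:1 pp2:1 pp3:1
Op 5: read(P1, v1) -> 28. No state change.
Op 6: write(P1, v0, 122). refcount(pp2)=1 -> write in place. 4 ppages; refcounts: pp0:1 pp1:1 pp2:1 pp3:1
Op 7: fork(P1) -> P2. 4 ppages; refcounts: pp0:1 pp1:2 pp2:2 pp3:1

Answer: 4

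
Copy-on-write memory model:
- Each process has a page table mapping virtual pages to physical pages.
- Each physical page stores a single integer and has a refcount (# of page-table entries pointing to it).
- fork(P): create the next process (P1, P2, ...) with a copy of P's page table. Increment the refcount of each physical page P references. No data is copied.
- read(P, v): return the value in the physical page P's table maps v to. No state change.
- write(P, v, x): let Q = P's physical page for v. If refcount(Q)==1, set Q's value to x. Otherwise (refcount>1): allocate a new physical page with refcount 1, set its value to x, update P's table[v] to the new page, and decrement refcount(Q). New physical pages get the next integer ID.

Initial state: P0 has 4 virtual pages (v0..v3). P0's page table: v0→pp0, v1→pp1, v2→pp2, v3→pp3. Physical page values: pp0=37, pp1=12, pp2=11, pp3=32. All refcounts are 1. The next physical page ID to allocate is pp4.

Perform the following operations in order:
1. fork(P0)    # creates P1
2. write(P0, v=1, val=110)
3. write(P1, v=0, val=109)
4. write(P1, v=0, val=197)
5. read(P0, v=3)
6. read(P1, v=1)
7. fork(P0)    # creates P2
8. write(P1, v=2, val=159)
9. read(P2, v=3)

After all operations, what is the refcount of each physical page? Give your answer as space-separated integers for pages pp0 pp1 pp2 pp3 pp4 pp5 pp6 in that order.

Op 1: fork(P0) -> P1. 4 ppages; refcounts: pp0:2 pp1:2 pp2:2 pp3:2
Op 2: write(P0, v1, 110). refcount(pp1)=2>1 -> COPY to pp4. 5 ppages; refcounts: pp0:2 pp1:1 pp2:2 pp3:2 pp4:1
Op 3: write(P1, v0, 109). refcount(pp0)=2>1 -> COPY to pp5. 6 ppages; refcounts: pp0:1 pp1:1 pp2:2 pp3:2 pp4:1 pp5:1
Op 4: write(P1, v0, 197). refcount(pp5)=1 -> write in place. 6 ppages; refcounts: pp0:1 pp1:1 pp2:2 pp3:2 pp4:1 pp5:1
Op 5: read(P0, v3) -> 32. No state change.
Op 6: read(P1, v1) -> 12. No state change.
Op 7: fork(P0) -> P2. 6 ppages; refcounts: pp0:2 pp1:1 pp2:3 pp3:3 pp4:2 pp5:1
Op 8: write(P1, v2, 159). refcount(pp2)=3>1 -> COPY to pp6. 7 ppages; refcounts: pp0:2 pp1:1 pp2:2 pp3:3 pp4:2 pp5:1 pp6:1
Op 9: read(P2, v3) -> 32. No state change.

Answer: 2 1 2 3 2 1 1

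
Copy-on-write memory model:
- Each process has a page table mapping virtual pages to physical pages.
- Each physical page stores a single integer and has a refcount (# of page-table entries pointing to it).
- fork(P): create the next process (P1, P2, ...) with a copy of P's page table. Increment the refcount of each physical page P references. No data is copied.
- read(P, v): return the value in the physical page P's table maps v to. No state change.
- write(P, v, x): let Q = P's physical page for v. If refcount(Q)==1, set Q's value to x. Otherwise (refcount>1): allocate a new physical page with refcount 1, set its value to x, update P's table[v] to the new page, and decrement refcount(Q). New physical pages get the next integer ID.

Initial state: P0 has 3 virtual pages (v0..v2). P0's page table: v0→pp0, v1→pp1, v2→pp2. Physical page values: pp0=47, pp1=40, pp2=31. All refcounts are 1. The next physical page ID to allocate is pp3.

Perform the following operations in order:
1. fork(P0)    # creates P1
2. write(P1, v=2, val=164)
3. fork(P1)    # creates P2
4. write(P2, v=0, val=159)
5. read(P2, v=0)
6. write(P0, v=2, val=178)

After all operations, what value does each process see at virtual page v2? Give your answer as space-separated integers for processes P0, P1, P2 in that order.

Op 1: fork(P0) -> P1. 3 ppages; refcounts: pp0:2 pp1:2 pp2:2
Op 2: write(P1, v2, 164). refcount(pp2)=2>1 -> COPY to pp3. 4 ppages; refcounts: pp0:2 pp1:2 pp2:1 pp3:1
Op 3: fork(P1) -> P2. 4 ppages; refcounts: pp0:3 pp1:3 pp2:1 pp3:2
Op 4: write(P2, v0, 159). refcount(pp0)=3>1 -> COPY to pp4. 5 ppages; refcounts: pp0:2 pp1:3 pp2:1 pp3:2 pp4:1
Op 5: read(P2, v0) -> 159. No state change.
Op 6: write(P0, v2, 178). refcount(pp2)=1 -> write in place. 5 ppages; refcounts: pp0:2 pp1:3 pp2:1 pp3:2 pp4:1
P0: v2 -> pp2 = 178
P1: v2 -> pp3 = 164
P2: v2 -> pp3 = 164

Answer: 178 164 164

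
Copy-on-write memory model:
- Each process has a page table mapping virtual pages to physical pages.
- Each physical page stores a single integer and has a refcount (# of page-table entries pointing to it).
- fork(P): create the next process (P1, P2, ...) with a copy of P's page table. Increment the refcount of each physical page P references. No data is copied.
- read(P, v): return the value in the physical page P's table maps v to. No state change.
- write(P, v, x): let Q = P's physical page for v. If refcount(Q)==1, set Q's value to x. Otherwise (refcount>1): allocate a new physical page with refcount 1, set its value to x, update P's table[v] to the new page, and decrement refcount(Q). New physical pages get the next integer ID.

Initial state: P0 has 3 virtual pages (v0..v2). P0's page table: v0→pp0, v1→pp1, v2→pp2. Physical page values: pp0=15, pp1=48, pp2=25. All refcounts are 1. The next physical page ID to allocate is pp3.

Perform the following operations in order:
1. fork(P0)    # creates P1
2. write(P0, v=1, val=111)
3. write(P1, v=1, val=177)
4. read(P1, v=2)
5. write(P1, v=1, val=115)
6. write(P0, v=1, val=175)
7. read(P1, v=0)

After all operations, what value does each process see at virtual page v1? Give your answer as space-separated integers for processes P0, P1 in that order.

Answer: 175 115

Derivation:
Op 1: fork(P0) -> P1. 3 ppages; refcounts: pp0:2 pp1:2 pp2:2
Op 2: write(P0, v1, 111). refcount(pp1)=2>1 -> COPY to pp3. 4 ppages; refcounts: pp0:2 pp1:1 pp2:2 pp3:1
Op 3: write(P1, v1, 177). refcount(pp1)=1 -> write in place. 4 ppages; refcounts: pp0:2 pp1:1 pp2:2 pp3:1
Op 4: read(P1, v2) -> 25. No state change.
Op 5: write(P1, v1, 115). refcount(pp1)=1 -> write in place. 4 ppages; refcounts: pp0:2 pp1:1 pp2:2 pp3:1
Op 6: write(P0, v1, 175). refcount(pp3)=1 -> write in place. 4 ppages; refcounts: pp0:2 pp1:1 pp2:2 pp3:1
Op 7: read(P1, v0) -> 15. No state change.
P0: v1 -> pp3 = 175
P1: v1 -> pp1 = 115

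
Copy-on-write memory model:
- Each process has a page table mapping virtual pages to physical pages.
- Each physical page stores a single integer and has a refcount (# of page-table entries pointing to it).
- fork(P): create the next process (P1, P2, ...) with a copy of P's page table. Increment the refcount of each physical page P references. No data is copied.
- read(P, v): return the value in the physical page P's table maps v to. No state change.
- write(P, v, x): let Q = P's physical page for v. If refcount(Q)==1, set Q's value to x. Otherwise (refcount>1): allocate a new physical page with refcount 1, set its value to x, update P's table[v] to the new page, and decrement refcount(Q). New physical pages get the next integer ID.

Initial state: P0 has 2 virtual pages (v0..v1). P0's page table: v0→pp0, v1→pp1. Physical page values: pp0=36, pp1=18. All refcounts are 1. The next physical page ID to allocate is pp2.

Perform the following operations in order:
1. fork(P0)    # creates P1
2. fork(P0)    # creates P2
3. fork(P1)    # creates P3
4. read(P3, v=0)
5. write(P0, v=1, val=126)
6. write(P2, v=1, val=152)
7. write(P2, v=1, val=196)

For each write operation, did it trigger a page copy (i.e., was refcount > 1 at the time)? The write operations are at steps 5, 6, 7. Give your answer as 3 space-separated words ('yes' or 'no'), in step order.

Op 1: fork(P0) -> P1. 2 ppages; refcounts: pp0:2 pp1:2
Op 2: fork(P0) -> P2. 2 ppages; refcounts: pp0:3 pp1:3
Op 3: fork(P1) -> P3. 2 ppages; refcounts: pp0:4 pp1:4
Op 4: read(P3, v0) -> 36. No state change.
Op 5: write(P0, v1, 126). refcount(pp1)=4>1 -> COPY to pp2. 3 ppages; refcounts: pp0:4 pp1:3 pp2:1
Op 6: write(P2, v1, 152). refcount(pp1)=3>1 -> COPY to pp3. 4 ppages; refcounts: pp0:4 pp1:2 pp2:1 pp3:1
Op 7: write(P2, v1, 196). refcount(pp3)=1 -> write in place. 4 ppages; refcounts: pp0:4 pp1:2 pp2:1 pp3:1

yes yes no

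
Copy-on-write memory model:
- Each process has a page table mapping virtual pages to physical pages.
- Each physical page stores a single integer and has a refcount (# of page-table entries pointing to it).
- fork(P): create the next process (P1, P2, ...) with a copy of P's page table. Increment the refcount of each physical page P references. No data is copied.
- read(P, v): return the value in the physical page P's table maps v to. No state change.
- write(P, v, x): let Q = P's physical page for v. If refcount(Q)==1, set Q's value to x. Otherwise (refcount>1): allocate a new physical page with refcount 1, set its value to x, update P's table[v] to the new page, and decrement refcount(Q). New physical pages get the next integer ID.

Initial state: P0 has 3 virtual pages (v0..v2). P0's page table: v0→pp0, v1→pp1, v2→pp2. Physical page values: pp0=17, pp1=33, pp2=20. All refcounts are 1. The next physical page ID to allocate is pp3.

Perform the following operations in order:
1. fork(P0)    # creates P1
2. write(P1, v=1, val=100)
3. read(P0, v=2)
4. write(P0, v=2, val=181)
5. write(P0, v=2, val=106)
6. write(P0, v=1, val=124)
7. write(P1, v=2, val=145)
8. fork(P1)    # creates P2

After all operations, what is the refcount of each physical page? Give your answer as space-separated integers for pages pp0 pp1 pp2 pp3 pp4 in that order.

Answer: 3 1 2 2 1

Derivation:
Op 1: fork(P0) -> P1. 3 ppages; refcounts: pp0:2 pp1:2 pp2:2
Op 2: write(P1, v1, 100). refcount(pp1)=2>1 -> COPY to pp3. 4 ppages; refcounts: pp0:2 pp1:1 pp2:2 pp3:1
Op 3: read(P0, v2) -> 20. No state change.
Op 4: write(P0, v2, 181). refcount(pp2)=2>1 -> COPY to pp4. 5 ppages; refcounts: pp0:2 pp1:1 pp2:1 pp3:1 pp4:1
Op 5: write(P0, v2, 106). refcount(pp4)=1 -> write in place. 5 ppages; refcounts: pp0:2 pp1:1 pp2:1 pp3:1 pp4:1
Op 6: write(P0, v1, 124). refcount(pp1)=1 -> write in place. 5 ppages; refcounts: pp0:2 pp1:1 pp2:1 pp3:1 pp4:1
Op 7: write(P1, v2, 145). refcount(pp2)=1 -> write in place. 5 ppages; refcounts: pp0:2 pp1:1 pp2:1 pp3:1 pp4:1
Op 8: fork(P1) -> P2. 5 ppages; refcounts: pp0:3 pp1:1 pp2:2 pp3:2 pp4:1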